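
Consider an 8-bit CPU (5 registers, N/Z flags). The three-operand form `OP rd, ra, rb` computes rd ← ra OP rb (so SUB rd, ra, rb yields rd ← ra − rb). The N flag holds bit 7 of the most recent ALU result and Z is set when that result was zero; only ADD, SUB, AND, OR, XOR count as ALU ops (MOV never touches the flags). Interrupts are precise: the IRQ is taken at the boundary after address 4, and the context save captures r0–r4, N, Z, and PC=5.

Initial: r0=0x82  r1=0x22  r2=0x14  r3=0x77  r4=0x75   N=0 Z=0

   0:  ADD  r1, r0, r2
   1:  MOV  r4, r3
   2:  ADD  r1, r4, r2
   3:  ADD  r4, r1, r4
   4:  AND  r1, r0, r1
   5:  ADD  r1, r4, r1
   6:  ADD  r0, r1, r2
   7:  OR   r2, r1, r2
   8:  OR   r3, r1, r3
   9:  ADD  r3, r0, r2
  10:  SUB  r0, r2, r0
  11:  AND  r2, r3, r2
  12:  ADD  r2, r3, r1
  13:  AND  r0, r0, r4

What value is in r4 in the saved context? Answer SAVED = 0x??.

SAVED = 0x02

after  0: r0=0x82 r1=0x96 r2=0x14 r3=0x77 r4=0x75  N=1 Z=0
after  1: r0=0x82 r1=0x96 r2=0x14 r3=0x77 r4=0x77  N=1 Z=0
after  2: r0=0x82 r1=0x8b r2=0x14 r3=0x77 r4=0x77  N=1 Z=0
after  3: r0=0x82 r1=0x8b r2=0x14 r3=0x77 r4=0x02  N=0 Z=0
after  4: r0=0x82 r1=0x82 r2=0x14 r3=0x77 r4=0x02  N=1 Z=0
-- IRQ taken; context saved, return-PC = 5 --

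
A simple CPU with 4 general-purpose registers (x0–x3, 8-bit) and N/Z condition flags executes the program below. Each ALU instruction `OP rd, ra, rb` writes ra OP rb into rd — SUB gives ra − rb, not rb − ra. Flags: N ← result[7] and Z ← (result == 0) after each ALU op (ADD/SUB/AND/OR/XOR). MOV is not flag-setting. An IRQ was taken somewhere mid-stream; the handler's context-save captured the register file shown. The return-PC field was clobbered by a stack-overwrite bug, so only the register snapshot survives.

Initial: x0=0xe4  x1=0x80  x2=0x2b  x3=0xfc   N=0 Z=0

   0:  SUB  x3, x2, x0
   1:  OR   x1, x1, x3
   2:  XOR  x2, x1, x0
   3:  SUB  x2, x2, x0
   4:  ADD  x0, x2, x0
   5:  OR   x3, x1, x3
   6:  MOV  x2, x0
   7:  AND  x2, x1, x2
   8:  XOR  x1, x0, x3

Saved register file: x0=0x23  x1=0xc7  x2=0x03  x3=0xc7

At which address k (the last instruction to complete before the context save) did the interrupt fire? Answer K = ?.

K = 7

after  0: x0=0xe4 x1=0x80 x2=0x2b x3=0x47  N=0 Z=0
after  1: x0=0xe4 x1=0xc7 x2=0x2b x3=0x47  N=1 Z=0
after  2: x0=0xe4 x1=0xc7 x2=0x23 x3=0x47  N=0 Z=0
after  3: x0=0xe4 x1=0xc7 x2=0x3f x3=0x47  N=0 Z=0
after  4: x0=0x23 x1=0xc7 x2=0x3f x3=0x47  N=0 Z=0
after  5: x0=0x23 x1=0xc7 x2=0x3f x3=0xc7  N=1 Z=0
after  6: x0=0x23 x1=0xc7 x2=0x23 x3=0xc7  N=1 Z=0
after  7: x0=0x23 x1=0xc7 x2=0x03 x3=0xc7  N=0 Z=0
-- IRQ taken; context saved, return-PC = 8 --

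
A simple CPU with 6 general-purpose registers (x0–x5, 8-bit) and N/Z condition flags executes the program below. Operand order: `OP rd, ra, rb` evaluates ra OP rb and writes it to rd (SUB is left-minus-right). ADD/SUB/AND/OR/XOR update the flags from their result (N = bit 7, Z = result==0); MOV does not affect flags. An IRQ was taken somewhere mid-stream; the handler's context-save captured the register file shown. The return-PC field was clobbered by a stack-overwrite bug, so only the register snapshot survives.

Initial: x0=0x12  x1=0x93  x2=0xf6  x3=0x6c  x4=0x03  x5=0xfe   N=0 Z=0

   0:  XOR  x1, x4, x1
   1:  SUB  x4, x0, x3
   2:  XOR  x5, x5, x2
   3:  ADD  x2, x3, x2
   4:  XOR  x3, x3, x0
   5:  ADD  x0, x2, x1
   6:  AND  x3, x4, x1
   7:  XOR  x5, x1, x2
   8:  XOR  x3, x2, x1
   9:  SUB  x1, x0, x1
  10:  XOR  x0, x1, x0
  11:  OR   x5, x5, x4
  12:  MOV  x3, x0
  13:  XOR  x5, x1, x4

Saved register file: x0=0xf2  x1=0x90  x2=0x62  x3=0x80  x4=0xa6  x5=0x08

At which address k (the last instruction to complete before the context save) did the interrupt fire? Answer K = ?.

after  0: x0=0x12 x1=0x90 x2=0xf6 x3=0x6c x4=0x03 x5=0xfe  N=1 Z=0
after  1: x0=0x12 x1=0x90 x2=0xf6 x3=0x6c x4=0xa6 x5=0xfe  N=1 Z=0
after  2: x0=0x12 x1=0x90 x2=0xf6 x3=0x6c x4=0xa6 x5=0x08  N=0 Z=0
after  3: x0=0x12 x1=0x90 x2=0x62 x3=0x6c x4=0xa6 x5=0x08  N=0 Z=0
after  4: x0=0x12 x1=0x90 x2=0x62 x3=0x7e x4=0xa6 x5=0x08  N=0 Z=0
after  5: x0=0xf2 x1=0x90 x2=0x62 x3=0x7e x4=0xa6 x5=0x08  N=1 Z=0
after  6: x0=0xf2 x1=0x90 x2=0x62 x3=0x80 x4=0xa6 x5=0x08  N=1 Z=0
-- IRQ taken; context saved, return-PC = 7 --

K = 6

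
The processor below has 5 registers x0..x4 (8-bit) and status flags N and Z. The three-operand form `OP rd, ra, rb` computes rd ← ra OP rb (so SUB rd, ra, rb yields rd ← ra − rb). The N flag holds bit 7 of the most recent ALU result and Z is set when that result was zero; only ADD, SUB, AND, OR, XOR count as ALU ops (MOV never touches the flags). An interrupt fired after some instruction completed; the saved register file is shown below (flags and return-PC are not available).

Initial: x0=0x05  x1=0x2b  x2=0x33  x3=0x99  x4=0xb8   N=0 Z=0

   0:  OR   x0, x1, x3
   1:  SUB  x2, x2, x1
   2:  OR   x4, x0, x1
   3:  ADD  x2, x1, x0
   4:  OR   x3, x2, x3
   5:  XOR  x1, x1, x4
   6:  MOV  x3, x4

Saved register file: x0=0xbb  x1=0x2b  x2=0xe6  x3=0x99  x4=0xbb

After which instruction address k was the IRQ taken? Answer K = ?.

after  0: x0=0xbb x1=0x2b x2=0x33 x3=0x99 x4=0xb8  N=1 Z=0
after  1: x0=0xbb x1=0x2b x2=0x08 x3=0x99 x4=0xb8  N=0 Z=0
after  2: x0=0xbb x1=0x2b x2=0x08 x3=0x99 x4=0xbb  N=1 Z=0
after  3: x0=0xbb x1=0x2b x2=0xe6 x3=0x99 x4=0xbb  N=1 Z=0
-- IRQ taken; context saved, return-PC = 4 --

K = 3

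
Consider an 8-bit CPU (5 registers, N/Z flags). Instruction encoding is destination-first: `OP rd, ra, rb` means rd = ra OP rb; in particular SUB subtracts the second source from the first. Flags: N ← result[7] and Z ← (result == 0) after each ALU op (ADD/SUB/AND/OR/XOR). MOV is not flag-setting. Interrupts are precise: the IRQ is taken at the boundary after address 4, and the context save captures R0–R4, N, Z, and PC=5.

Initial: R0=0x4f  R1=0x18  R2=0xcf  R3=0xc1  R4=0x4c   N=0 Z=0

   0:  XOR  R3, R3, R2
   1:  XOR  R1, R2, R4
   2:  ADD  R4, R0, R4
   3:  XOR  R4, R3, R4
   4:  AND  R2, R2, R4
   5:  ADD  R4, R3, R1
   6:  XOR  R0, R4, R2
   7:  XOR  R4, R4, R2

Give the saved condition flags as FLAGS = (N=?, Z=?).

FLAGS = (N=1, Z=0)

after  0: R0=0x4f R1=0x18 R2=0xcf R3=0x0e R4=0x4c  N=0 Z=0
after  1: R0=0x4f R1=0x83 R2=0xcf R3=0x0e R4=0x4c  N=1 Z=0
after  2: R0=0x4f R1=0x83 R2=0xcf R3=0x0e R4=0x9b  N=1 Z=0
after  3: R0=0x4f R1=0x83 R2=0xcf R3=0x0e R4=0x95  N=1 Z=0
after  4: R0=0x4f R1=0x83 R2=0x85 R3=0x0e R4=0x95  N=1 Z=0
-- IRQ taken; context saved, return-PC = 5 --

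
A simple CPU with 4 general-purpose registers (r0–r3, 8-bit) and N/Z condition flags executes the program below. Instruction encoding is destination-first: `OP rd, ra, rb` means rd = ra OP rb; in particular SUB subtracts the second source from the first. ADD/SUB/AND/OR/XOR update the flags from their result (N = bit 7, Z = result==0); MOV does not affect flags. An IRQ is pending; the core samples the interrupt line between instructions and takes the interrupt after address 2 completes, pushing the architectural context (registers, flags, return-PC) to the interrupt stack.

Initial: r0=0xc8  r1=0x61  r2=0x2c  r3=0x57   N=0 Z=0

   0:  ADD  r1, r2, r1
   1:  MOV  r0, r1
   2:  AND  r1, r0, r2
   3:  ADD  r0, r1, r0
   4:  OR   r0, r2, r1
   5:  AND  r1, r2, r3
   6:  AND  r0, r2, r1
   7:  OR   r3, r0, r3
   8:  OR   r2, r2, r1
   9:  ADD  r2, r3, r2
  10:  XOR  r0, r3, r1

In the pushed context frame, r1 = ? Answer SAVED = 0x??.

after  0: r0=0xc8 r1=0x8d r2=0x2c r3=0x57  N=1 Z=0
after  1: r0=0x8d r1=0x8d r2=0x2c r3=0x57  N=1 Z=0
after  2: r0=0x8d r1=0x0c r2=0x2c r3=0x57  N=0 Z=0
-- IRQ taken; context saved, return-PC = 3 --

SAVED = 0x0c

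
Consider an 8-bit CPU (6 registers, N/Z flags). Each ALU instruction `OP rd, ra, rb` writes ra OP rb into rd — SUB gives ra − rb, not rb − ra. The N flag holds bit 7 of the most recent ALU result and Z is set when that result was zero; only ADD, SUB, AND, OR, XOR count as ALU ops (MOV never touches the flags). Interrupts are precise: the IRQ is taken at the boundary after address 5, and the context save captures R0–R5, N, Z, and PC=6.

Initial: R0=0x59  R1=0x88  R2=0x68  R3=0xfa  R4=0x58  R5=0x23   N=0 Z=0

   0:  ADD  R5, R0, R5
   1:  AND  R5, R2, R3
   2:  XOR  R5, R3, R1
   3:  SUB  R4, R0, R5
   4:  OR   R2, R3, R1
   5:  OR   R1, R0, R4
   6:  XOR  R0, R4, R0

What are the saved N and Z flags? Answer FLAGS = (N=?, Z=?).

after  0: R0=0x59 R1=0x88 R2=0x68 R3=0xfa R4=0x58 R5=0x7c  N=0 Z=0
after  1: R0=0x59 R1=0x88 R2=0x68 R3=0xfa R4=0x58 R5=0x68  N=0 Z=0
after  2: R0=0x59 R1=0x88 R2=0x68 R3=0xfa R4=0x58 R5=0x72  N=0 Z=0
after  3: R0=0x59 R1=0x88 R2=0x68 R3=0xfa R4=0xe7 R5=0x72  N=1 Z=0
after  4: R0=0x59 R1=0x88 R2=0xfa R3=0xfa R4=0xe7 R5=0x72  N=1 Z=0
after  5: R0=0x59 R1=0xff R2=0xfa R3=0xfa R4=0xe7 R5=0x72  N=1 Z=0
-- IRQ taken; context saved, return-PC = 6 --

FLAGS = (N=1, Z=0)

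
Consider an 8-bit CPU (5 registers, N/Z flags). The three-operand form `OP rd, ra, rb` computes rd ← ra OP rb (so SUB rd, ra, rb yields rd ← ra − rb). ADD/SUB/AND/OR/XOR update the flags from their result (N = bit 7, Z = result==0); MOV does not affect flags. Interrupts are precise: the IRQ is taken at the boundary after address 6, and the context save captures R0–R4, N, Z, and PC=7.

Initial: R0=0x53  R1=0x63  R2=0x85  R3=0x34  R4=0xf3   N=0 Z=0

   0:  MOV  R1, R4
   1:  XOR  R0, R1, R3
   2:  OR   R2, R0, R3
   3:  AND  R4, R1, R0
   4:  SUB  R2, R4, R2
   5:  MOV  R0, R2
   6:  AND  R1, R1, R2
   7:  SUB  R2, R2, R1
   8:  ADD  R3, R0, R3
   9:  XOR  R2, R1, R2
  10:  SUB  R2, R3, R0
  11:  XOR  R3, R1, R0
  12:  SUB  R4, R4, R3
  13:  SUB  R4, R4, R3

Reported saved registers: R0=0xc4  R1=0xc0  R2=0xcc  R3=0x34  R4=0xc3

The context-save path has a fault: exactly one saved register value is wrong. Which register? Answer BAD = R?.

after  0: R0=0x53 R1=0xf3 R2=0x85 R3=0x34 R4=0xf3  N=0 Z=0
after  1: R0=0xc7 R1=0xf3 R2=0x85 R3=0x34 R4=0xf3  N=1 Z=0
after  2: R0=0xc7 R1=0xf3 R2=0xf7 R3=0x34 R4=0xf3  N=1 Z=0
after  3: R0=0xc7 R1=0xf3 R2=0xf7 R3=0x34 R4=0xc3  N=1 Z=0
after  4: R0=0xc7 R1=0xf3 R2=0xcc R3=0x34 R4=0xc3  N=1 Z=0
after  5: R0=0xcc R1=0xf3 R2=0xcc R3=0x34 R4=0xc3  N=1 Z=0
after  6: R0=0xcc R1=0xc0 R2=0xcc R3=0x34 R4=0xc3  N=1 Z=0
-- IRQ taken; context saved, return-PC = 7 --
mismatch: R0: reported 0xc4 vs actual 0xcc

BAD = R0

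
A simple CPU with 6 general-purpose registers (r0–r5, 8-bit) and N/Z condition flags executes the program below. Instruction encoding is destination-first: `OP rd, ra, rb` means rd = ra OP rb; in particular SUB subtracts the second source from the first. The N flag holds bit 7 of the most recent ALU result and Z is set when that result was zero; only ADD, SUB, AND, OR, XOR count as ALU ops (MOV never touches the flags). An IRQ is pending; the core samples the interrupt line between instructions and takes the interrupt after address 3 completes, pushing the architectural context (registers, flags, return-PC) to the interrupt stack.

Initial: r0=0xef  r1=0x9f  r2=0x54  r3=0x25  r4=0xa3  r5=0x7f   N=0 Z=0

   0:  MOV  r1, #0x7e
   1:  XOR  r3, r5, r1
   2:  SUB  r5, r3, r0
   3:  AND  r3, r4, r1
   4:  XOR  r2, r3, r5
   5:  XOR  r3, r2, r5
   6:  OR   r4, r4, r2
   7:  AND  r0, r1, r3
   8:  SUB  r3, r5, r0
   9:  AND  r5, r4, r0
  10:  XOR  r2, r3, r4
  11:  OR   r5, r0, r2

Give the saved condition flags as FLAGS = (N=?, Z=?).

FLAGS = (N=0, Z=0)

after  0: r0=0xef r1=0x7e r2=0x54 r3=0x25 r4=0xa3 r5=0x7f  N=0 Z=0
after  1: r0=0xef r1=0x7e r2=0x54 r3=0x01 r4=0xa3 r5=0x7f  N=0 Z=0
after  2: r0=0xef r1=0x7e r2=0x54 r3=0x01 r4=0xa3 r5=0x12  N=0 Z=0
after  3: r0=0xef r1=0x7e r2=0x54 r3=0x22 r4=0xa3 r5=0x12  N=0 Z=0
-- IRQ taken; context saved, return-PC = 4 --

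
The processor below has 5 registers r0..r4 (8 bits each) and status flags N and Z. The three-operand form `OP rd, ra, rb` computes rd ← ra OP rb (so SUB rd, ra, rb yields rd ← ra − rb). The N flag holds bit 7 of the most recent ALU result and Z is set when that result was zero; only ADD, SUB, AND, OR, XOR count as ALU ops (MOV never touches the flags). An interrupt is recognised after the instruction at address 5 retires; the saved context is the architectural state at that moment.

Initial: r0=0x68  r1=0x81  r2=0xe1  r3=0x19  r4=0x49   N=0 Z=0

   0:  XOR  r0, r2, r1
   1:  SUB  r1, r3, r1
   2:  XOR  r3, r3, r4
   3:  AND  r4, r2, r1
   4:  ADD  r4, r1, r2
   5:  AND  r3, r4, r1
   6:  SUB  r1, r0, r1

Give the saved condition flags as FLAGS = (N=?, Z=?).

after  0: r0=0x60 r1=0x81 r2=0xe1 r3=0x19 r4=0x49  N=0 Z=0
after  1: r0=0x60 r1=0x98 r2=0xe1 r3=0x19 r4=0x49  N=1 Z=0
after  2: r0=0x60 r1=0x98 r2=0xe1 r3=0x50 r4=0x49  N=0 Z=0
after  3: r0=0x60 r1=0x98 r2=0xe1 r3=0x50 r4=0x80  N=1 Z=0
after  4: r0=0x60 r1=0x98 r2=0xe1 r3=0x50 r4=0x79  N=0 Z=0
after  5: r0=0x60 r1=0x98 r2=0xe1 r3=0x18 r4=0x79  N=0 Z=0
-- IRQ taken; context saved, return-PC = 6 --

FLAGS = (N=0, Z=0)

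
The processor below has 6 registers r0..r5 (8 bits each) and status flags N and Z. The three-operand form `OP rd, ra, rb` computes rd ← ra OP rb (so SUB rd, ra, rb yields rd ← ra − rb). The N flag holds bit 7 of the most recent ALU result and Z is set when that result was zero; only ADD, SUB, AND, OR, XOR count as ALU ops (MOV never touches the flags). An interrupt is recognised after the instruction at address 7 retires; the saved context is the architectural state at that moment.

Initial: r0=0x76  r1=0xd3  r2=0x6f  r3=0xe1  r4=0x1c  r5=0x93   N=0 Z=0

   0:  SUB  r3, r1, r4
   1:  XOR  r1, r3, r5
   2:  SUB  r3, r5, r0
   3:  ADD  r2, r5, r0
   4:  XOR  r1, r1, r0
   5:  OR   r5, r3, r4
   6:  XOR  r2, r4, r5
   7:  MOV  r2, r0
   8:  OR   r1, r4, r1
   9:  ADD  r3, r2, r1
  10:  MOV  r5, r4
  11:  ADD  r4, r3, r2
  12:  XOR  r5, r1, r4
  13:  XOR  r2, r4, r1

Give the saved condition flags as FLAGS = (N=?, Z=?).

after  0: r0=0x76 r1=0xd3 r2=0x6f r3=0xb7 r4=0x1c r5=0x93  N=1 Z=0
after  1: r0=0x76 r1=0x24 r2=0x6f r3=0xb7 r4=0x1c r5=0x93  N=0 Z=0
after  2: r0=0x76 r1=0x24 r2=0x6f r3=0x1d r4=0x1c r5=0x93  N=0 Z=0
after  3: r0=0x76 r1=0x24 r2=0x09 r3=0x1d r4=0x1c r5=0x93  N=0 Z=0
after  4: r0=0x76 r1=0x52 r2=0x09 r3=0x1d r4=0x1c r5=0x93  N=0 Z=0
after  5: r0=0x76 r1=0x52 r2=0x09 r3=0x1d r4=0x1c r5=0x1d  N=0 Z=0
after  6: r0=0x76 r1=0x52 r2=0x01 r3=0x1d r4=0x1c r5=0x1d  N=0 Z=0
after  7: r0=0x76 r1=0x52 r2=0x76 r3=0x1d r4=0x1c r5=0x1d  N=0 Z=0
-- IRQ taken; context saved, return-PC = 8 --

FLAGS = (N=0, Z=0)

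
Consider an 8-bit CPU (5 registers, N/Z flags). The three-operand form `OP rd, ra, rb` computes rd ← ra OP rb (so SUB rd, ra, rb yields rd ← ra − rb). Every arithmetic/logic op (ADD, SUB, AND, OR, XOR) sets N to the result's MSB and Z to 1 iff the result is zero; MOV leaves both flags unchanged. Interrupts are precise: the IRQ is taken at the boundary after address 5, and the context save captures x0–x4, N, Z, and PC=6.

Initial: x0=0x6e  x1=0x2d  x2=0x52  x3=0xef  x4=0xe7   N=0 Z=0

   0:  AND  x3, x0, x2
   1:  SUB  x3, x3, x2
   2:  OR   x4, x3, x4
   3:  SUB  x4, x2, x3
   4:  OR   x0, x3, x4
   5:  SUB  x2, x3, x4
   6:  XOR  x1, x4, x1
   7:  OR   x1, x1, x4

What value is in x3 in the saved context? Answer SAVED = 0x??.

after  0: x0=0x6e x1=0x2d x2=0x52 x3=0x42 x4=0xe7  N=0 Z=0
after  1: x0=0x6e x1=0x2d x2=0x52 x3=0xf0 x4=0xe7  N=1 Z=0
after  2: x0=0x6e x1=0x2d x2=0x52 x3=0xf0 x4=0xf7  N=1 Z=0
after  3: x0=0x6e x1=0x2d x2=0x52 x3=0xf0 x4=0x62  N=0 Z=0
after  4: x0=0xf2 x1=0x2d x2=0x52 x3=0xf0 x4=0x62  N=1 Z=0
after  5: x0=0xf2 x1=0x2d x2=0x8e x3=0xf0 x4=0x62  N=1 Z=0
-- IRQ taken; context saved, return-PC = 6 --

SAVED = 0xf0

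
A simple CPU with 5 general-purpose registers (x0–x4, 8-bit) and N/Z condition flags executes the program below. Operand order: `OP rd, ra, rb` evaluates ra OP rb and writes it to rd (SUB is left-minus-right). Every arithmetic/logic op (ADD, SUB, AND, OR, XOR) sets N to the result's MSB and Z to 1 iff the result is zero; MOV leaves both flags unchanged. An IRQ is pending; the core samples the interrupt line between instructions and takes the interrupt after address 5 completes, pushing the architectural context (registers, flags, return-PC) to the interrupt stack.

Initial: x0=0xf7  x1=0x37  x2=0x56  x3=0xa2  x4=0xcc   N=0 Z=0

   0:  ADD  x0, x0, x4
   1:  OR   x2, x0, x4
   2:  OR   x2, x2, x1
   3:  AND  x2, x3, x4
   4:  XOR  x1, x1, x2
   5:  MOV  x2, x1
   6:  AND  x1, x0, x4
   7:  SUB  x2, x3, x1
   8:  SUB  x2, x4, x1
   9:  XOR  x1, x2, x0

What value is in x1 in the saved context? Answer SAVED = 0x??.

after  0: x0=0xc3 x1=0x37 x2=0x56 x3=0xa2 x4=0xcc  N=1 Z=0
after  1: x0=0xc3 x1=0x37 x2=0xcf x3=0xa2 x4=0xcc  N=1 Z=0
after  2: x0=0xc3 x1=0x37 x2=0xff x3=0xa2 x4=0xcc  N=1 Z=0
after  3: x0=0xc3 x1=0x37 x2=0x80 x3=0xa2 x4=0xcc  N=1 Z=0
after  4: x0=0xc3 x1=0xb7 x2=0x80 x3=0xa2 x4=0xcc  N=1 Z=0
after  5: x0=0xc3 x1=0xb7 x2=0xb7 x3=0xa2 x4=0xcc  N=1 Z=0
-- IRQ taken; context saved, return-PC = 6 --

SAVED = 0xb7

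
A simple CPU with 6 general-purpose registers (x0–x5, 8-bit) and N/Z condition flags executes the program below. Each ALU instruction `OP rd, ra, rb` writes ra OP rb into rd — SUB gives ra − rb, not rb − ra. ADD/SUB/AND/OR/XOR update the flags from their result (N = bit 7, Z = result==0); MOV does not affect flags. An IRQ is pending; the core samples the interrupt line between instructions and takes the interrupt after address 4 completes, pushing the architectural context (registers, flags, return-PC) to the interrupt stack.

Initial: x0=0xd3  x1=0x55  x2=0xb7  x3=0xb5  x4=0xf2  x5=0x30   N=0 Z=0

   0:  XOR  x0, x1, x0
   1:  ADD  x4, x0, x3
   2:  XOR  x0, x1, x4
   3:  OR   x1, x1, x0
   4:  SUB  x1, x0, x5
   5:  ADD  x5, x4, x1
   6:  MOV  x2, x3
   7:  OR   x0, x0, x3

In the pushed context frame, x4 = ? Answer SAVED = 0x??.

SAVED = 0x3b

after  0: x0=0x86 x1=0x55 x2=0xb7 x3=0xb5 x4=0xf2 x5=0x30  N=1 Z=0
after  1: x0=0x86 x1=0x55 x2=0xb7 x3=0xb5 x4=0x3b x5=0x30  N=0 Z=0
after  2: x0=0x6e x1=0x55 x2=0xb7 x3=0xb5 x4=0x3b x5=0x30  N=0 Z=0
after  3: x0=0x6e x1=0x7f x2=0xb7 x3=0xb5 x4=0x3b x5=0x30  N=0 Z=0
after  4: x0=0x6e x1=0x3e x2=0xb7 x3=0xb5 x4=0x3b x5=0x30  N=0 Z=0
-- IRQ taken; context saved, return-PC = 5 --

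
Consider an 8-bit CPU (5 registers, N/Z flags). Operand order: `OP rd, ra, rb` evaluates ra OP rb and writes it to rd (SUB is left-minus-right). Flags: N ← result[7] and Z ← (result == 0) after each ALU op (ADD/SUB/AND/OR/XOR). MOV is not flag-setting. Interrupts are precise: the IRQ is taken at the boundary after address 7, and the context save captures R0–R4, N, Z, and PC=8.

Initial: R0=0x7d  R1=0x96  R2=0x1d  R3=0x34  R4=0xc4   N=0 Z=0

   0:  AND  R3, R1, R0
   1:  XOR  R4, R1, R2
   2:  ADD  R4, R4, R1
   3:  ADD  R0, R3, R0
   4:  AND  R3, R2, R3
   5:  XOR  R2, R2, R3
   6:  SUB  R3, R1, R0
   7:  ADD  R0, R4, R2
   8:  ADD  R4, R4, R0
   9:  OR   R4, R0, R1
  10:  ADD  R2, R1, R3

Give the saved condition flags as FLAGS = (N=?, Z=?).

FLAGS = (N=0, Z=0)

after  0: R0=0x7d R1=0x96 R2=0x1d R3=0x14 R4=0xc4  N=0 Z=0
after  1: R0=0x7d R1=0x96 R2=0x1d R3=0x14 R4=0x8b  N=1 Z=0
after  2: R0=0x7d R1=0x96 R2=0x1d R3=0x14 R4=0x21  N=0 Z=0
after  3: R0=0x91 R1=0x96 R2=0x1d R3=0x14 R4=0x21  N=1 Z=0
after  4: R0=0x91 R1=0x96 R2=0x1d R3=0x14 R4=0x21  N=0 Z=0
after  5: R0=0x91 R1=0x96 R2=0x09 R3=0x14 R4=0x21  N=0 Z=0
after  6: R0=0x91 R1=0x96 R2=0x09 R3=0x05 R4=0x21  N=0 Z=0
after  7: R0=0x2a R1=0x96 R2=0x09 R3=0x05 R4=0x21  N=0 Z=0
-- IRQ taken; context saved, return-PC = 8 --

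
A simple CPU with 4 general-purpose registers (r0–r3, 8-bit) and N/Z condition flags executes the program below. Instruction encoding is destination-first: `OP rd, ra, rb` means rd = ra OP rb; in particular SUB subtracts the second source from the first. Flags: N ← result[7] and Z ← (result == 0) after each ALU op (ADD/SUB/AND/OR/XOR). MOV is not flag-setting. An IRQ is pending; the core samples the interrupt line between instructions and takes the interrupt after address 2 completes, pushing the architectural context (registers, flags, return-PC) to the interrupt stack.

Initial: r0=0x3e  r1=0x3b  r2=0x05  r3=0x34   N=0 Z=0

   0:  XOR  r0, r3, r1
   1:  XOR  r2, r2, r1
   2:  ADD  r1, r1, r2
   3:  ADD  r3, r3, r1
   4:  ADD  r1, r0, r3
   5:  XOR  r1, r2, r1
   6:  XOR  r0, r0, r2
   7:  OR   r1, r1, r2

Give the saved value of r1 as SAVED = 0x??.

SAVED = 0x79

after  0: r0=0x0f r1=0x3b r2=0x05 r3=0x34  N=0 Z=0
after  1: r0=0x0f r1=0x3b r2=0x3e r3=0x34  N=0 Z=0
after  2: r0=0x0f r1=0x79 r2=0x3e r3=0x34  N=0 Z=0
-- IRQ taken; context saved, return-PC = 3 --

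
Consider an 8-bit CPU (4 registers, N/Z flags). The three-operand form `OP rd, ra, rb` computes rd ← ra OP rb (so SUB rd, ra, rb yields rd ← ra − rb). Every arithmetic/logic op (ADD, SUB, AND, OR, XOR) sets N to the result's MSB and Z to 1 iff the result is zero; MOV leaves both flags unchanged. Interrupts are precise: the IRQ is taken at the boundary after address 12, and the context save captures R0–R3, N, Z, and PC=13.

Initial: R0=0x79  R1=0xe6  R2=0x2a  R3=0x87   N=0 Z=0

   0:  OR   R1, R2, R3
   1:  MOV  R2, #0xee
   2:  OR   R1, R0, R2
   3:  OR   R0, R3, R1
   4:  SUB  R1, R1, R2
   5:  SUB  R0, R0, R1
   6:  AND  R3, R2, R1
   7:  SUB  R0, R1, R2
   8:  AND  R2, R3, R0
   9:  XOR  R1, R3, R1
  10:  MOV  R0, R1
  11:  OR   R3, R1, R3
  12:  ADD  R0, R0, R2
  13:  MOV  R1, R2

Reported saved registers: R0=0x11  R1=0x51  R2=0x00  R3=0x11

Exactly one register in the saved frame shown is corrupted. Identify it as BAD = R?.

BAD = R1

after  0: R0=0x79 R1=0xaf R2=0x2a R3=0x87  N=1 Z=0
after  1: R0=0x79 R1=0xaf R2=0xee R3=0x87  N=1 Z=0
after  2: R0=0x79 R1=0xff R2=0xee R3=0x87  N=1 Z=0
after  3: R0=0xff R1=0xff R2=0xee R3=0x87  N=1 Z=0
after  4: R0=0xff R1=0x11 R2=0xee R3=0x87  N=0 Z=0
after  5: R0=0xee R1=0x11 R2=0xee R3=0x87  N=1 Z=0
after  6: R0=0xee R1=0x11 R2=0xee R3=0x00  N=0 Z=1
after  7: R0=0x23 R1=0x11 R2=0xee R3=0x00  N=0 Z=0
after  8: R0=0x23 R1=0x11 R2=0x00 R3=0x00  N=0 Z=1
after  9: R0=0x23 R1=0x11 R2=0x00 R3=0x00  N=0 Z=0
after 10: R0=0x11 R1=0x11 R2=0x00 R3=0x00  N=0 Z=0
after 11: R0=0x11 R1=0x11 R2=0x00 R3=0x11  N=0 Z=0
after 12: R0=0x11 R1=0x11 R2=0x00 R3=0x11  N=0 Z=0
-- IRQ taken; context saved, return-PC = 13 --
mismatch: R1: reported 0x51 vs actual 0x11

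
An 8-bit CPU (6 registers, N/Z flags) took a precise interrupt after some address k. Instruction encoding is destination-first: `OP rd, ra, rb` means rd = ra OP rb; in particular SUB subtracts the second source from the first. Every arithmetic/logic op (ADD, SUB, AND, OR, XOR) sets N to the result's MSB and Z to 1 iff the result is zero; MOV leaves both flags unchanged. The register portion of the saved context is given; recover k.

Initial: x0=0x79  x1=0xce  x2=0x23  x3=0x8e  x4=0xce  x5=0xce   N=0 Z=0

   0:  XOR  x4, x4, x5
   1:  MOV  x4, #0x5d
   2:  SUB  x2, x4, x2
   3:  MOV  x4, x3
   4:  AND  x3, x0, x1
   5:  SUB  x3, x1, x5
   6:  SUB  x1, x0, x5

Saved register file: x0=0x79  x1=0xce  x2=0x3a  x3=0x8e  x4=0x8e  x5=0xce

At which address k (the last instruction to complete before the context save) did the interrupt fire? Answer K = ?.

after  0: x0=0x79 x1=0xce x2=0x23 x3=0x8e x4=0x00 x5=0xce  N=0 Z=1
after  1: x0=0x79 x1=0xce x2=0x23 x3=0x8e x4=0x5d x5=0xce  N=0 Z=1
after  2: x0=0x79 x1=0xce x2=0x3a x3=0x8e x4=0x5d x5=0xce  N=0 Z=0
after  3: x0=0x79 x1=0xce x2=0x3a x3=0x8e x4=0x8e x5=0xce  N=0 Z=0
-- IRQ taken; context saved, return-PC = 4 --

K = 3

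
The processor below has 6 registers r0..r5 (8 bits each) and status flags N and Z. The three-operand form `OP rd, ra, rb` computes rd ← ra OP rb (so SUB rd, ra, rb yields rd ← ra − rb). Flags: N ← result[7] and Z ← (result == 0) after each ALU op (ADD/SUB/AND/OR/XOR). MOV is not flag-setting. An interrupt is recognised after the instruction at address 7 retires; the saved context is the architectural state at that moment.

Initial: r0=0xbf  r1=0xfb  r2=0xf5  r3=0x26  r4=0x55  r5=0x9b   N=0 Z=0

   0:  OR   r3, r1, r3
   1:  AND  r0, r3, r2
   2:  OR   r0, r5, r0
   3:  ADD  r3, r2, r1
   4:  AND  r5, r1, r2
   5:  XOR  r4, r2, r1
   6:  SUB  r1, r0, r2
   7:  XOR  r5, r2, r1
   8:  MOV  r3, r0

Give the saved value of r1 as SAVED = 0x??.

SAVED = 0x0a

after  0: r0=0xbf r1=0xfb r2=0xf5 r3=0xff r4=0x55 r5=0x9b  N=1 Z=0
after  1: r0=0xf5 r1=0xfb r2=0xf5 r3=0xff r4=0x55 r5=0x9b  N=1 Z=0
after  2: r0=0xff r1=0xfb r2=0xf5 r3=0xff r4=0x55 r5=0x9b  N=1 Z=0
after  3: r0=0xff r1=0xfb r2=0xf5 r3=0xf0 r4=0x55 r5=0x9b  N=1 Z=0
after  4: r0=0xff r1=0xfb r2=0xf5 r3=0xf0 r4=0x55 r5=0xf1  N=1 Z=0
after  5: r0=0xff r1=0xfb r2=0xf5 r3=0xf0 r4=0x0e r5=0xf1  N=0 Z=0
after  6: r0=0xff r1=0x0a r2=0xf5 r3=0xf0 r4=0x0e r5=0xf1  N=0 Z=0
after  7: r0=0xff r1=0x0a r2=0xf5 r3=0xf0 r4=0x0e r5=0xff  N=1 Z=0
-- IRQ taken; context saved, return-PC = 8 --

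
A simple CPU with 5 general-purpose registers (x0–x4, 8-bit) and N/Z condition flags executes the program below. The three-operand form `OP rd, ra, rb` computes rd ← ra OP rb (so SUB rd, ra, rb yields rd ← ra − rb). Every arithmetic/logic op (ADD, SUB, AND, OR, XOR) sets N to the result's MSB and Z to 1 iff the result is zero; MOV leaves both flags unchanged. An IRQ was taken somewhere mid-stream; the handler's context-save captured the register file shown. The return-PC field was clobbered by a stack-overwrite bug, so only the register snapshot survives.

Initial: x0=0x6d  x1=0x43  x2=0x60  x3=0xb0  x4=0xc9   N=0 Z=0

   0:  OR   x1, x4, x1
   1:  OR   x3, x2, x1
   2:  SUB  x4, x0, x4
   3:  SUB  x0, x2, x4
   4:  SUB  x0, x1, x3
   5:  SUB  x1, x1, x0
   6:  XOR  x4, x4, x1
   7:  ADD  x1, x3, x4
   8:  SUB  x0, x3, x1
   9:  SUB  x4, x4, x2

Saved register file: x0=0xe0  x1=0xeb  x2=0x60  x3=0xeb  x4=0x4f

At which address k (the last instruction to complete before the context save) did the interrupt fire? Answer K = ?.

K = 6

after  0: x0=0x6d x1=0xcb x2=0x60 x3=0xb0 x4=0xc9  N=1 Z=0
after  1: x0=0x6d x1=0xcb x2=0x60 x3=0xeb x4=0xc9  N=1 Z=0
after  2: x0=0x6d x1=0xcb x2=0x60 x3=0xeb x4=0xa4  N=1 Z=0
after  3: x0=0xbc x1=0xcb x2=0x60 x3=0xeb x4=0xa4  N=1 Z=0
after  4: x0=0xe0 x1=0xcb x2=0x60 x3=0xeb x4=0xa4  N=1 Z=0
after  5: x0=0xe0 x1=0xeb x2=0x60 x3=0xeb x4=0xa4  N=1 Z=0
after  6: x0=0xe0 x1=0xeb x2=0x60 x3=0xeb x4=0x4f  N=0 Z=0
-- IRQ taken; context saved, return-PC = 7 --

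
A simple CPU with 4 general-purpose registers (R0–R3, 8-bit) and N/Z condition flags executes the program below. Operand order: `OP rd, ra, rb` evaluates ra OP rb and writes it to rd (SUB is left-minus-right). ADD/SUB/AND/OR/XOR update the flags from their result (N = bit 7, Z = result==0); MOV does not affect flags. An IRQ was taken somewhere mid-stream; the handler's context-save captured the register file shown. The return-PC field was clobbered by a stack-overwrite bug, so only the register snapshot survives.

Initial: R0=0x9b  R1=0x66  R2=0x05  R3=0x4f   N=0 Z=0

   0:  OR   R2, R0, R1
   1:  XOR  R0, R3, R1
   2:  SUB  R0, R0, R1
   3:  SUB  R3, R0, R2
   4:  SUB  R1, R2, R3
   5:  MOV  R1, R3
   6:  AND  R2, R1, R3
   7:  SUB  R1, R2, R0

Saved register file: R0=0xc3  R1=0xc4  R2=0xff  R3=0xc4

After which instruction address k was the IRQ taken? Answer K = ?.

K = 5

after  0: R0=0x9b R1=0x66 R2=0xff R3=0x4f  N=1 Z=0
after  1: R0=0x29 R1=0x66 R2=0xff R3=0x4f  N=0 Z=0
after  2: R0=0xc3 R1=0x66 R2=0xff R3=0x4f  N=1 Z=0
after  3: R0=0xc3 R1=0x66 R2=0xff R3=0xc4  N=1 Z=0
after  4: R0=0xc3 R1=0x3b R2=0xff R3=0xc4  N=0 Z=0
after  5: R0=0xc3 R1=0xc4 R2=0xff R3=0xc4  N=0 Z=0
-- IRQ taken; context saved, return-PC = 6 --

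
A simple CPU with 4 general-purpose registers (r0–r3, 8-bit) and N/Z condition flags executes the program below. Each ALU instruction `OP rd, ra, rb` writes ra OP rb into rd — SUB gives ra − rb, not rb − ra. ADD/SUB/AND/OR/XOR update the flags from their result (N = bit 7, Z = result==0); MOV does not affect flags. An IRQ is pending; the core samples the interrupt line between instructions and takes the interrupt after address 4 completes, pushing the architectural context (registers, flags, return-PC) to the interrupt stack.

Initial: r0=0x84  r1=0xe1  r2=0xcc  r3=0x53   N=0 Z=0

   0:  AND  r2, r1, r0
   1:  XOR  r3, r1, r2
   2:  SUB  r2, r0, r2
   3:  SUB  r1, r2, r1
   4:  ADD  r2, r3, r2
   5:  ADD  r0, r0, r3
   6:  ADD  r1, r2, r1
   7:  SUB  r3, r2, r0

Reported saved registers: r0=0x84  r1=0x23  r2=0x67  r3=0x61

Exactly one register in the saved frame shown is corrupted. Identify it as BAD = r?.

after  0: r0=0x84 r1=0xe1 r2=0x80 r3=0x53  N=1 Z=0
after  1: r0=0x84 r1=0xe1 r2=0x80 r3=0x61  N=0 Z=0
after  2: r0=0x84 r1=0xe1 r2=0x04 r3=0x61  N=0 Z=0
after  3: r0=0x84 r1=0x23 r2=0x04 r3=0x61  N=0 Z=0
after  4: r0=0x84 r1=0x23 r2=0x65 r3=0x61  N=0 Z=0
-- IRQ taken; context saved, return-PC = 5 --
mismatch: r2: reported 0x67 vs actual 0x65

BAD = r2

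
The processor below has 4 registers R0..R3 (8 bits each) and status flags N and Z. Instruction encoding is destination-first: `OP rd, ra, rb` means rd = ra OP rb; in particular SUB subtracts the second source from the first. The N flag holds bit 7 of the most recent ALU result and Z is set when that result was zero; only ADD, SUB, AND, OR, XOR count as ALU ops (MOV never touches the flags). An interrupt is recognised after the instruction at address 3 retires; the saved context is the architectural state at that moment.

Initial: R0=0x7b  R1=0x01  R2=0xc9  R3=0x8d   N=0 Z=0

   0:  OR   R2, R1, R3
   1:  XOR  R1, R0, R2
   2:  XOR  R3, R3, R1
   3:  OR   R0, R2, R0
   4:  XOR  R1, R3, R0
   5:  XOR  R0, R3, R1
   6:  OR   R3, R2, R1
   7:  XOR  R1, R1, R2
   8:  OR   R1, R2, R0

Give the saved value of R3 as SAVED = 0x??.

SAVED = 0x7b

after  0: R0=0x7b R1=0x01 R2=0x8d R3=0x8d  N=1 Z=0
after  1: R0=0x7b R1=0xf6 R2=0x8d R3=0x8d  N=1 Z=0
after  2: R0=0x7b R1=0xf6 R2=0x8d R3=0x7b  N=0 Z=0
after  3: R0=0xff R1=0xf6 R2=0x8d R3=0x7b  N=1 Z=0
-- IRQ taken; context saved, return-PC = 4 --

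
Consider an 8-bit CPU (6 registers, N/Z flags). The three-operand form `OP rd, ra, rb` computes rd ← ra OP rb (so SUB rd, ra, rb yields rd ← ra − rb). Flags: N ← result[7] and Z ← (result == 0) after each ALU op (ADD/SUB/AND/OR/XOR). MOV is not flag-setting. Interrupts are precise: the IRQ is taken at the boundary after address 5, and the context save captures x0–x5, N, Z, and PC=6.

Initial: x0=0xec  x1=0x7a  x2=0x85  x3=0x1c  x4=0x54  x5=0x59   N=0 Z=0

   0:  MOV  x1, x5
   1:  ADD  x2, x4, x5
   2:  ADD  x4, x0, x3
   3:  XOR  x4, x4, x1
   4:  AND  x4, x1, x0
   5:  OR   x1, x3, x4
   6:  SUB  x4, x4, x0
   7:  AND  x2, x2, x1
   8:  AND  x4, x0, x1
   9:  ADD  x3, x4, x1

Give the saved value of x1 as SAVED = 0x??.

after  0: x0=0xec x1=0x59 x2=0x85 x3=0x1c x4=0x54 x5=0x59  N=0 Z=0
after  1: x0=0xec x1=0x59 x2=0xad x3=0x1c x4=0x54 x5=0x59  N=1 Z=0
after  2: x0=0xec x1=0x59 x2=0xad x3=0x1c x4=0x08 x5=0x59  N=0 Z=0
after  3: x0=0xec x1=0x59 x2=0xad x3=0x1c x4=0x51 x5=0x59  N=0 Z=0
after  4: x0=0xec x1=0x59 x2=0xad x3=0x1c x4=0x48 x5=0x59  N=0 Z=0
after  5: x0=0xec x1=0x5c x2=0xad x3=0x1c x4=0x48 x5=0x59  N=0 Z=0
-- IRQ taken; context saved, return-PC = 6 --

SAVED = 0x5c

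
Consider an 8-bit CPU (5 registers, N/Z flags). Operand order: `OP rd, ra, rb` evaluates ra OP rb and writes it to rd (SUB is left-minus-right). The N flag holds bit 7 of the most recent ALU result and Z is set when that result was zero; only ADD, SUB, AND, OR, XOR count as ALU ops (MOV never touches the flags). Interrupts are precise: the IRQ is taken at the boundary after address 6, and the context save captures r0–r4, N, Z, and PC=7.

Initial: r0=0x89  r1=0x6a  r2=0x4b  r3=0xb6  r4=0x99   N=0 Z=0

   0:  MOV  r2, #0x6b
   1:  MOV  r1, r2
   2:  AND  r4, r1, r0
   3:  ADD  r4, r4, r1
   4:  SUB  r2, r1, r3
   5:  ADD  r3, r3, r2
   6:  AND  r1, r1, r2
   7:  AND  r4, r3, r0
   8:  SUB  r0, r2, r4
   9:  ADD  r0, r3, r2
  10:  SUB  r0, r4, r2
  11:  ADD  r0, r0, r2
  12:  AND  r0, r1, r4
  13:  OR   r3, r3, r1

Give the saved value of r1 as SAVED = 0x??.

SAVED = 0x21

after  0: r0=0x89 r1=0x6a r2=0x6b r3=0xb6 r4=0x99  N=0 Z=0
after  1: r0=0x89 r1=0x6b r2=0x6b r3=0xb6 r4=0x99  N=0 Z=0
after  2: r0=0x89 r1=0x6b r2=0x6b r3=0xb6 r4=0x09  N=0 Z=0
after  3: r0=0x89 r1=0x6b r2=0x6b r3=0xb6 r4=0x74  N=0 Z=0
after  4: r0=0x89 r1=0x6b r2=0xb5 r3=0xb6 r4=0x74  N=1 Z=0
after  5: r0=0x89 r1=0x6b r2=0xb5 r3=0x6b r4=0x74  N=0 Z=0
after  6: r0=0x89 r1=0x21 r2=0xb5 r3=0x6b r4=0x74  N=0 Z=0
-- IRQ taken; context saved, return-PC = 7 --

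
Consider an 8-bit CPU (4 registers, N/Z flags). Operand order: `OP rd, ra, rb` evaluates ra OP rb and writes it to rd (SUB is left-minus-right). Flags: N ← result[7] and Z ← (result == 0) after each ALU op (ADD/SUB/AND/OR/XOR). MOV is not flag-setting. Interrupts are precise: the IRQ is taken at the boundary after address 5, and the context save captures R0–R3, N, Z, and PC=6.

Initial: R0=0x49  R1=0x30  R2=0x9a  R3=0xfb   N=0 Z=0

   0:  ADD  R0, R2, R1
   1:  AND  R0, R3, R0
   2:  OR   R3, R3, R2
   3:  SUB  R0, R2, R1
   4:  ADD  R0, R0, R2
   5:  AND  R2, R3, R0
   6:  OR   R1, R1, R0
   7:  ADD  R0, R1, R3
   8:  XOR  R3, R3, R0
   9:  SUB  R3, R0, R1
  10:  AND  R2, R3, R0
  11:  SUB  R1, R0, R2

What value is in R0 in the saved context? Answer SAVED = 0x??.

SAVED = 0x04

after  0: R0=0xca R1=0x30 R2=0x9a R3=0xfb  N=1 Z=0
after  1: R0=0xca R1=0x30 R2=0x9a R3=0xfb  N=1 Z=0
after  2: R0=0xca R1=0x30 R2=0x9a R3=0xfb  N=1 Z=0
after  3: R0=0x6a R1=0x30 R2=0x9a R3=0xfb  N=0 Z=0
after  4: R0=0x04 R1=0x30 R2=0x9a R3=0xfb  N=0 Z=0
after  5: R0=0x04 R1=0x30 R2=0x00 R3=0xfb  N=0 Z=1
-- IRQ taken; context saved, return-PC = 6 --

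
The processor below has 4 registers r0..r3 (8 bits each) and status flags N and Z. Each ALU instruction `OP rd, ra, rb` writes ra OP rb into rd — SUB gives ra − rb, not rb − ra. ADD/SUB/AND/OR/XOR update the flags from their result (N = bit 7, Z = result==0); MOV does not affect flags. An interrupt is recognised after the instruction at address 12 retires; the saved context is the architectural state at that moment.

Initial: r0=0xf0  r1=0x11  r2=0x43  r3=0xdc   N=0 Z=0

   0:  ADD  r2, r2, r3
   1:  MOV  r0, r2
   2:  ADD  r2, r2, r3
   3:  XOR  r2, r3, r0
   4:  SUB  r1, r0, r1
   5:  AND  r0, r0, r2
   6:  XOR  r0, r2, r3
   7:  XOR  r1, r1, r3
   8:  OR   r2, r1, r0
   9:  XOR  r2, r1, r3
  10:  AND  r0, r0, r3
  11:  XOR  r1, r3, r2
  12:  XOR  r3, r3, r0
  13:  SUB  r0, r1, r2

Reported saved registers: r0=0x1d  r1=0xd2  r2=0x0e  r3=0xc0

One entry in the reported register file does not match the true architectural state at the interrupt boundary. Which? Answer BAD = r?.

after  0: r0=0xf0 r1=0x11 r2=0x1f r3=0xdc  N=0 Z=0
after  1: r0=0x1f r1=0x11 r2=0x1f r3=0xdc  N=0 Z=0
after  2: r0=0x1f r1=0x11 r2=0xfb r3=0xdc  N=1 Z=0
after  3: r0=0x1f r1=0x11 r2=0xc3 r3=0xdc  N=1 Z=0
after  4: r0=0x1f r1=0x0e r2=0xc3 r3=0xdc  N=0 Z=0
after  5: r0=0x03 r1=0x0e r2=0xc3 r3=0xdc  N=0 Z=0
after  6: r0=0x1f r1=0x0e r2=0xc3 r3=0xdc  N=0 Z=0
after  7: r0=0x1f r1=0xd2 r2=0xc3 r3=0xdc  N=1 Z=0
after  8: r0=0x1f r1=0xd2 r2=0xdf r3=0xdc  N=1 Z=0
after  9: r0=0x1f r1=0xd2 r2=0x0e r3=0xdc  N=0 Z=0
after 10: r0=0x1c r1=0xd2 r2=0x0e r3=0xdc  N=0 Z=0
after 11: r0=0x1c r1=0xd2 r2=0x0e r3=0xdc  N=1 Z=0
after 12: r0=0x1c r1=0xd2 r2=0x0e r3=0xc0  N=1 Z=0
-- IRQ taken; context saved, return-PC = 13 --
mismatch: r0: reported 0x1d vs actual 0x1c

BAD = r0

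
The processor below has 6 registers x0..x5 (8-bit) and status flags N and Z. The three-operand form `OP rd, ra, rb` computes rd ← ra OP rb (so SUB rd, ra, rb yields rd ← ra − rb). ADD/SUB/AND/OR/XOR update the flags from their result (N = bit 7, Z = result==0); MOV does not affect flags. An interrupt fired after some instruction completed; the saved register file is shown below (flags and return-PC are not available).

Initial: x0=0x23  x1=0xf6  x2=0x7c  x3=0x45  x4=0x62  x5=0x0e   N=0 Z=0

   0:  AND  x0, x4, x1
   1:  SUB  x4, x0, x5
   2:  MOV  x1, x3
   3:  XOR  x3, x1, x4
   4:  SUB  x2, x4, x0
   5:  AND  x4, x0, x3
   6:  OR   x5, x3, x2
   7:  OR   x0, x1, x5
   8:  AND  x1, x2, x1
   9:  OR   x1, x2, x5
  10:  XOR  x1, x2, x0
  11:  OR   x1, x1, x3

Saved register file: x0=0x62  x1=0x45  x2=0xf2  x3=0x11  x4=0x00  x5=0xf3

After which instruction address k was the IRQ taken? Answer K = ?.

after  0: x0=0x62 x1=0xf6 x2=0x7c x3=0x45 x4=0x62 x5=0x0e  N=0 Z=0
after  1: x0=0x62 x1=0xf6 x2=0x7c x3=0x45 x4=0x54 x5=0x0e  N=0 Z=0
after  2: x0=0x62 x1=0x45 x2=0x7c x3=0x45 x4=0x54 x5=0x0e  N=0 Z=0
after  3: x0=0x62 x1=0x45 x2=0x7c x3=0x11 x4=0x54 x5=0x0e  N=0 Z=0
after  4: x0=0x62 x1=0x45 x2=0xf2 x3=0x11 x4=0x54 x5=0x0e  N=1 Z=0
after  5: x0=0x62 x1=0x45 x2=0xf2 x3=0x11 x4=0x00 x5=0x0e  N=0 Z=1
after  6: x0=0x62 x1=0x45 x2=0xf2 x3=0x11 x4=0x00 x5=0xf3  N=1 Z=0
-- IRQ taken; context saved, return-PC = 7 --

K = 6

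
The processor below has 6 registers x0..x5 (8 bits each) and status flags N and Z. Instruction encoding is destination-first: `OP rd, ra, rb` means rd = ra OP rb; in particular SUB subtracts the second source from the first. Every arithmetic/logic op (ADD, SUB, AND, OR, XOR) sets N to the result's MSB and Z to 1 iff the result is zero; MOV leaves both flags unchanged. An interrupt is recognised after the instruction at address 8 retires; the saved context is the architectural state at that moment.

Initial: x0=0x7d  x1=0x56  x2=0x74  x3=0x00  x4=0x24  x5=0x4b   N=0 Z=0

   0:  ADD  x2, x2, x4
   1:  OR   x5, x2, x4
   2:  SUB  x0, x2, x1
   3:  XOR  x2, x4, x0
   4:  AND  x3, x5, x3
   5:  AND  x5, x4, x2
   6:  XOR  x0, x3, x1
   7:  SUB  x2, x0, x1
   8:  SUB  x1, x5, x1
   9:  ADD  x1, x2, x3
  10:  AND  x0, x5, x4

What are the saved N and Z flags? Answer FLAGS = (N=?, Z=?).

after  0: x0=0x7d x1=0x56 x2=0x98 x3=0x00 x4=0x24 x5=0x4b  N=1 Z=0
after  1: x0=0x7d x1=0x56 x2=0x98 x3=0x00 x4=0x24 x5=0xbc  N=1 Z=0
after  2: x0=0x42 x1=0x56 x2=0x98 x3=0x00 x4=0x24 x5=0xbc  N=0 Z=0
after  3: x0=0x42 x1=0x56 x2=0x66 x3=0x00 x4=0x24 x5=0xbc  N=0 Z=0
after  4: x0=0x42 x1=0x56 x2=0x66 x3=0x00 x4=0x24 x5=0xbc  N=0 Z=1
after  5: x0=0x42 x1=0x56 x2=0x66 x3=0x00 x4=0x24 x5=0x24  N=0 Z=0
after  6: x0=0x56 x1=0x56 x2=0x66 x3=0x00 x4=0x24 x5=0x24  N=0 Z=0
after  7: x0=0x56 x1=0x56 x2=0x00 x3=0x00 x4=0x24 x5=0x24  N=0 Z=1
after  8: x0=0x56 x1=0xce x2=0x00 x3=0x00 x4=0x24 x5=0x24  N=1 Z=0
-- IRQ taken; context saved, return-PC = 9 --

FLAGS = (N=1, Z=0)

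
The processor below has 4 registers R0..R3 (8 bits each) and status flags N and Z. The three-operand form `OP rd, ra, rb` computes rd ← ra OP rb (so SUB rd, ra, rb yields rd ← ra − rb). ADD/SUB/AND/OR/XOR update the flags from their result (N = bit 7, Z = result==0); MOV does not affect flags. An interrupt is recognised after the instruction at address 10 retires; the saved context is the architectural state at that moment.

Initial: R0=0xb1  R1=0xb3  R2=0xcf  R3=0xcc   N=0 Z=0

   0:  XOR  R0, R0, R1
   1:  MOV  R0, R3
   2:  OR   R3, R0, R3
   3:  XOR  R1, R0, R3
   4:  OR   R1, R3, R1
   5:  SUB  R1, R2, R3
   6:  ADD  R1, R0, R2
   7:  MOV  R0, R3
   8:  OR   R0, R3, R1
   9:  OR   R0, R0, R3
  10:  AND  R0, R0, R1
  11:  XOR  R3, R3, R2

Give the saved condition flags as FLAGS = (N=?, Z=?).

FLAGS = (N=1, Z=0)

after  0: R0=0x02 R1=0xb3 R2=0xcf R3=0xcc  N=0 Z=0
after  1: R0=0xcc R1=0xb3 R2=0xcf R3=0xcc  N=0 Z=0
after  2: R0=0xcc R1=0xb3 R2=0xcf R3=0xcc  N=1 Z=0
after  3: R0=0xcc R1=0x00 R2=0xcf R3=0xcc  N=0 Z=1
after  4: R0=0xcc R1=0xcc R2=0xcf R3=0xcc  N=1 Z=0
after  5: R0=0xcc R1=0x03 R2=0xcf R3=0xcc  N=0 Z=0
after  6: R0=0xcc R1=0x9b R2=0xcf R3=0xcc  N=1 Z=0
after  7: R0=0xcc R1=0x9b R2=0xcf R3=0xcc  N=1 Z=0
after  8: R0=0xdf R1=0x9b R2=0xcf R3=0xcc  N=1 Z=0
after  9: R0=0xdf R1=0x9b R2=0xcf R3=0xcc  N=1 Z=0
after 10: R0=0x9b R1=0x9b R2=0xcf R3=0xcc  N=1 Z=0
-- IRQ taken; context saved, return-PC = 11 --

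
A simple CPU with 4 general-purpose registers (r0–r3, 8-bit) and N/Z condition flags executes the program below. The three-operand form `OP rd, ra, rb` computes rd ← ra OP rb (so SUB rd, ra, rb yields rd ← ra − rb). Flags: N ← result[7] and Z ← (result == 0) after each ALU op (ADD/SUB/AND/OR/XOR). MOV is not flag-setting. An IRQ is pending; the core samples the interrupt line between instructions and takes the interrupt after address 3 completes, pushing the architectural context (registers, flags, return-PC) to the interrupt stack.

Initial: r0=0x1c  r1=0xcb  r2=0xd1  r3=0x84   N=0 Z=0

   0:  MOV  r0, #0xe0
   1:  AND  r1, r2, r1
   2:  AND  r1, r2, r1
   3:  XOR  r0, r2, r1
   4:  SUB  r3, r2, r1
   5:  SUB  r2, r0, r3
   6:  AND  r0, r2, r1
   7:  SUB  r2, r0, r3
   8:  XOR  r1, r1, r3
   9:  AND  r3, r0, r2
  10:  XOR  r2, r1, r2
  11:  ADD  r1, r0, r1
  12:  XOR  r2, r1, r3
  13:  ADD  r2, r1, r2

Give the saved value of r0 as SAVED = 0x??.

SAVED = 0x10

after  0: r0=0xe0 r1=0xcb r2=0xd1 r3=0x84  N=0 Z=0
after  1: r0=0xe0 r1=0xc1 r2=0xd1 r3=0x84  N=1 Z=0
after  2: r0=0xe0 r1=0xc1 r2=0xd1 r3=0x84  N=1 Z=0
after  3: r0=0x10 r1=0xc1 r2=0xd1 r3=0x84  N=0 Z=0
-- IRQ taken; context saved, return-PC = 4 --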